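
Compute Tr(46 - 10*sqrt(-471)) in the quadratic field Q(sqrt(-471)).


Tr(a + b*sqrt(d)) = (a + b*sqrt(d)) + (a - b*sqrt(d)) = 2a
= 2 * (46)
= 92

92


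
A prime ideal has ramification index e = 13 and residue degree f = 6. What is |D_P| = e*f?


|D_P| = e * f
= 13 * 6
= 78

78


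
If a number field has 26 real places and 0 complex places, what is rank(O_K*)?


By Dirichlet's unit theorem:
rank = r1 + r2 - 1
= 26 + 0 - 1
= 25

25


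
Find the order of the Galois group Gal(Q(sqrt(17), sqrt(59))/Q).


The 2 square roots of distinct primes are multiplicatively independent over Q,
so [K:Q] = 2^2 and Gal(K/Q) is isomorphic to (Z/2Z)^2.
|Gal| = 2^2 = 4

4


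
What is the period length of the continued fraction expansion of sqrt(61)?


Run the CF algorithm for sqrt(61).
a_0 = floor(sqrt(61)) = 7; set m_0=0, q_0=1.
Recurrence: m' = q*a - m,  q' = (d - m'^2)/q,  a' = floor((a_0 + m')/q').
  step 1: m=7, q=12, a=1
  step 2: m=5, q=3, a=4
  step 3: m=7, q=4, a=3
  step 4: m=5, q=9, a=1
  step 5: m=4, q=5, a=2
  step 6: m=6, q=5, a=2
  step 7: m=4, q=9, a=1
  step 8: m=5, q=4, a=3
  step 9: m=7, q=3, a=4
  step 10: m=5, q=12, a=1
  step 11: m=7, q=1, a=14
a_11 = 2*a_0 = 14, so the period closes here.
sqrt(61) = [7; 1, 4, 3, 1, 2, 2, 1, 3, 4, 1, 14]
Period length = 11

11


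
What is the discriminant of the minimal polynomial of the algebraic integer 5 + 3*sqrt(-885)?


The element 5 + 3*sqrt(-885) has minimal polynomial:
x^2 - 10*x + 7990
Discriminant = (-10)^2 - 4*(7990)
= 100 - 31960
= -31860

-31860


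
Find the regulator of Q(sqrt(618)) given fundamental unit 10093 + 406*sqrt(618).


epsilon = 10093 + 406*sqrt(618)
= 20186.0000
R = ln(20186.0000)
= 9.9127

9.9127


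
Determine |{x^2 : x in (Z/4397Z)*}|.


For prime p, the number of non-zero quadratic residues is (p-1)/2.
= (4397-1)/2
= 2198

2198


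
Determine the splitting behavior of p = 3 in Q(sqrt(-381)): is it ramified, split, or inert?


K = Q(sqrt(-381)). Since d mod 4 = 3, disc(K) = -1524.
Check p | disc: -1524 mod 3 = 0.
p divides disc, so p ramifies: (p) = P^2 with e=2, f=1, g=1.
Therefore p is ramified.

ramified


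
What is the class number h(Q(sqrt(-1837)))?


K = Q(sqrt(-1837)). d mod 4 = 3, so D = disc(K) = 4d = -7348
h(K) equals the number of primitive reduced positive-definite forms (a, b, c) = a*x^2 + b*x*y + c*y^2 with b^2 - 4ac = D,
where reduced means |b| <= a <= c, with b >= 0 whenever |b| = a or a = c, and primitive means gcd(a, b, c) = 1.
Reduced forces 3a^2 <= |D| = 7348, so 1 <= a <= 49; b must have the parity of D, and c = (b^2 - D)/(4a) must be an integer >= a.
Enumerate a = 1..49, b in [-a, a]:
  a=1: (1, 0, 1837)  [1]
  a=2: (2, 2, 919)  [1]
  a=3..6: none
  a=7: (7, -4, 263), (7, 4, 263)  [2]
  a=8..10: none
  a=11: (11, 0, 167)  [1]
  a=12: none
  a=13: (13, -6, 142), (13, 6, 142)  [2]
  a=14: (14, -10, 133), (14, 10, 133)  [2]
  a=15..16: none
  a=17: (17, -8, 109), (17, 8, 109)  [2]
  a=18: none
  a=19: (19, -10, 98), (19, 10, 98)  [2]
  a=20..21: none
  a=22: (22, 22, 89)  [1]
  a=23: (23, -14, 82), (23, 14, 82)  [2]
  a=24..25: none
  a=26: (26, -6, 71), (26, 6, 71)  [2]
  a=27..33: none
  a=34: (34, -26, 59), (34, 26, 59)  [2]
  a=35..37: none
  a=38: (38, -10, 49), (38, 10, 49)  [2]
  a=39..40: none
  a=41: (41, -14, 46), (41, 14, 46)  [2]
  a=42..49: none
Total reduced forms: 1 + 1 + 2 + 1 + 2 + 2 + 2 + 2 + 1 + 2 + 2 + 2 + 2 + 2 = 24
h = 24

24


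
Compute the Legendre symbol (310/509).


p = 509 is prime, so compute (310/509) with the reciprocity algorithm (Jacobi-symbol steps: pull out 2s via (2/n), flip via reciprocity, reduce):
  pull out 2: (2/509) = -1  (since 509 mod 8 = 5)
  reciprocity: (155/509) -> +(509/155)
  reduce: (44/155)
  pull out 2: (2/155) = -1  (since 155 mod 8 = 3)
  pull out 2: (2/155) = -1  (since 155 mod 8 = 3)
  reciprocity: (11/155) -> -(155/11)
  reduce: (1/11)
  (1/11) = 1
Product of signs = 1
(310/509) = 1

1


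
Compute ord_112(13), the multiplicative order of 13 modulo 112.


We want ord_112(13), the smallest k >= 1 with 13^k = 1 mod 112.
n = 112 = 2^4 * 7, phi(112) = 48; the order divides phi(n).
Divisors of 48: 1, 2, 3, 4, 6, 8, 12, 16, 24, 48
Repeated squaring mod 112: 13^1 = 13, 13^2 = 57, 13^4 = 1, 13^8 = 1, 13^16 = 1, 13^32 = 1
Test divisors in increasing order:
  k=1: 13^1 = 13 mod 112
  k=2: 13^2 = 57 mod 112
  k=3: 13^3 = 57 * 13 = 69 mod 112
  k=4: 13^4 = 1 mod 112  <- first divisor giving 1
Order = 4

4


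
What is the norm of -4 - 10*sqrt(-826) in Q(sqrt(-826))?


N(a + b*sqrt(d)) = a^2 - d*b^2
= (-4)^2 - (-826)*(-10)^2
= 16 + 82600
= 82616

82616


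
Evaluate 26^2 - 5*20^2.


x^2 - d*y^2
= 26^2 - 5*20^2
= 676 - 2000
= -1324

-1324


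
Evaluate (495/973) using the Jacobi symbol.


Compute (495/973) via quadratic reciprocity:
  reciprocity: (495/973) -> +(973/495)
  reduce: (478/495)
  pull out 2: (2/495) = +1  (since 495 mod 8 = 7)
  reciprocity: (239/495) -> -(495/239)
  reduce: (17/239)
  reciprocity: (17/239) -> +(239/17)
  reduce: (1/17)
  (1/17) = 1
Product of signs = -1

-1


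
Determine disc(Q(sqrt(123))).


For K = Q(sqrt(d)) with d squarefree: disc(K) = d if d = 1 mod 4, and disc(K) = 4d if d = 2 or 3 mod 4.
Here d = 123, and d mod 4 = 3.
d = 3 mod 4, not 1 (O_K = Z[sqrt(d)]), so disc(K) = 4d = 4 * (123) = 492

492


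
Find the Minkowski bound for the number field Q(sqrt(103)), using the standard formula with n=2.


d = 103, d mod 4 = 3, so disc(K) = 4d = 412; |disc(K)| = 412
Real quadratic field, so n = 2, s = r2 = 0, r1 = 2
M = (n!/n^n) * (4/pi)^s * sqrt(|disc(K)|) = (2!/2^2) * (4/pi)^0 * sqrt(412)
= 0.5 * 1.000000 * 20.297783
= 10.1489

10.1489


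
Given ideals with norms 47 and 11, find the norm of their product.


N(IJ) = N(I) * N(J)
= 47 * 11
= 517

517


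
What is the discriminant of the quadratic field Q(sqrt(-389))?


For K = Q(sqrt(d)) with d squarefree: disc(K) = d if d = 1 mod 4, and disc(K) = 4d if d = 2 or 3 mod 4.
Here d = -389, and d mod 4 = 3.
d = 3 mod 4, not 1 (O_K = Z[sqrt(d)]), so disc(K) = 4d = 4 * (-389) = -1556

-1556


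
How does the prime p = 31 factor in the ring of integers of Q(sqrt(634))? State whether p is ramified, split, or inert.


K = Q(sqrt(634)). Since d mod 4 = 2, disc(K) = 2536.
Check p | disc: 2536 mod 31 = 25.
p does not divide disc. Compute Legendre symbol (d/p):
14^((31-1)/2) mod 31 = 1
(d/p) = 1, so p splits: (p) = P*P' with e=1, f=1, g=2.
Therefore p is split.

split


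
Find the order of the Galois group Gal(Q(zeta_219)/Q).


|Gal(Q(zeta_219)/Q)| = phi(219)
= 144

144


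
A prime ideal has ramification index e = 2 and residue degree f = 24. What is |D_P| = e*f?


|D_P| = e * f
= 2 * 24
= 48

48


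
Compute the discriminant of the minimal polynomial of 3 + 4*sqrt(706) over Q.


The element 3 + 4*sqrt(706) has minimal polynomial:
x^2 - 6*x - 11287
Discriminant = (-6)^2 - 4*(-11287)
= 36 + 45148
= 45184

45184


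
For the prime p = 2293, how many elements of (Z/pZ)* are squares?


For prime p, the number of non-zero quadratic residues is (p-1)/2.
= (2293-1)/2
= 1146

1146


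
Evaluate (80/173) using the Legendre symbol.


p = 173 is prime, so compute (80/173) with the reciprocity algorithm (Jacobi-symbol steps: pull out 2s via (2/n), flip via reciprocity, reduce):
  pull out 2: (2/173) = -1  (since 173 mod 8 = 5)
  pull out 2: (2/173) = -1  (since 173 mod 8 = 5)
  pull out 2: (2/173) = -1  (since 173 mod 8 = 5)
  pull out 2: (2/173) = -1  (since 173 mod 8 = 5)
  reciprocity: (5/173) -> +(173/5)
  reduce: (3/5)
  reciprocity: (3/5) -> +(5/3)
  reduce: (2/3)
  pull out 2: (2/3) = -1  (since 3 mod 8 = 3)
  (1/3) = 1
Product of signs = -1
(80/173) = -1

-1


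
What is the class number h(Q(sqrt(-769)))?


K = Q(sqrt(-769)). d mod 4 = 3, so D = disc(K) = 4d = -3076
h(K) equals the number of primitive reduced positive-definite forms (a, b, c) = a*x^2 + b*x*y + c*y^2 with b^2 - 4ac = D,
where reduced means |b| <= a <= c, with b >= 0 whenever |b| = a or a = c, and primitive means gcd(a, b, c) = 1.
Reduced forces 3a^2 <= |D| = 3076, so 1 <= a <= 32; b must have the parity of D, and c = (b^2 - D)/(4a) must be an integer >= a.
Enumerate a = 1..32, b in [-a, a]:
  a=1: (1, 0, 769)  [1]
  a=2: (2, 2, 385)  [1]
  a=3..4: none
  a=5: (5, -2, 154), (5, 2, 154)  [2]
  a=6: none
  a=7: (7, -2, 110), (7, 2, 110)  [2]
  a=8..9: none
  a=10: (10, -2, 77), (10, 2, 77)  [2]
  a=11: (11, -2, 70), (11, 2, 70)  [2]
  a=12..13: none
  a=14: (14, -2, 55), (14, 2, 55)  [2]
  a=15..16: none
  a=17: (17, -16, 49), (17, 16, 49)  [2]
  a=18..21: none
  a=22: (22, -2, 35), (22, 2, 35)  [2]
  a=23: (23, -12, 35), (23, 12, 35)  [2]
  a=24: none
  a=25: (25, -18, 34), (25, 18, 34)  [2]
  a=26..32: none
Total reduced forms: 1 + 1 + 2 + 2 + 2 + 2 + 2 + 2 + 2 + 2 + 2 = 20
h = 20

20


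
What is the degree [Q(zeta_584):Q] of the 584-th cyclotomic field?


The degree equals Euler's totient phi(584).
584 = 2^3 * 73
phi(584) = 288

288


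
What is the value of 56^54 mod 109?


p = 109 is prime and the exponent is (p-1)/2 = 54, so by Euler's criterion 56^54 = (56/109) = +1 or -1 mod 109.
Compute by square-and-multiply:
  54 = 32 + 16 + 4 + 2 (binary 110110)
  Repeated squaring mod 109: 56^1 = 56, 56^2 = 84, 56^4 = 80, 56^8 = 78, 56^16 = 89, 56^32 = 73
  56^54 = 56^32 * 56^16 * 56^4 * 56^2 = 73 * 89 * 80 * 84 mod 109
    73 * 89 = 6497 = 66 mod 109
    66 * 80 = 5280 = 48 mod 109
    48 * 84 = 4032 = 108 mod 109
  56^54 = 108 mod 109
Result 108 = p - 1 = -1 mod 109: 56 is a quadratic non-residue mod 109. As a residue in [0, p-1] the value is 108.
56^54 mod 109 = 108

108


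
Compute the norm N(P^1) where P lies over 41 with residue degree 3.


N(P^a) = p^(a*f)
= 41^(1*3)
= 41^3
= 68921

68921


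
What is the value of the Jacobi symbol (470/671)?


Compute (470/671) via quadratic reciprocity:
  pull out 2: (2/671) = +1  (since 671 mod 8 = 7)
  reciprocity: (235/671) -> -(671/235)
  reduce: (201/235)
  reciprocity: (201/235) -> +(235/201)
  reduce: (34/201)
  pull out 2: (2/201) = +1  (since 201 mod 8 = 1)
  reciprocity: (17/201) -> +(201/17)
  reduce: (14/17)
  pull out 2: (2/17) = +1  (since 17 mod 8 = 1)
  reciprocity: (7/17) -> +(17/7)
  reduce: (3/7)
  reciprocity: (3/7) -> -(7/3)
  reduce: (1/3)
  (1/3) = 1
Product of signs = 1

1


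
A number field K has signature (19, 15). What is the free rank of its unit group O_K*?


By Dirichlet's unit theorem:
rank = r1 + r2 - 1
= 19 + 15 - 1
= 33

33


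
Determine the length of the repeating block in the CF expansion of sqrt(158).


Run the CF algorithm for sqrt(158).
a_0 = floor(sqrt(158)) = 12; set m_0=0, q_0=1.
Recurrence: m' = q*a - m,  q' = (d - m'^2)/q,  a' = floor((a_0 + m')/q').
  step 1: m=12, q=14, a=1
  step 2: m=2, q=11, a=1
  step 3: m=9, q=7, a=3
  step 4: m=12, q=2, a=12
  step 5: m=12, q=7, a=3
  step 6: m=9, q=11, a=1
  step 7: m=2, q=14, a=1
  step 8: m=12, q=1, a=24
a_8 = 2*a_0 = 24, so the period closes here.
sqrt(158) = [12; 1, 1, 3, 12, 3, 1, 1, 24]
Period length = 8

8


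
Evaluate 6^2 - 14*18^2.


x^2 - d*y^2
= 6^2 - 14*18^2
= 36 - 4536
= -4500

-4500


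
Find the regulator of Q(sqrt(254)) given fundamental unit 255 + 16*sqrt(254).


epsilon = 255 + 16*sqrt(254)
= 509.9980
R = ln(509.9980)
= 6.2344

6.2344


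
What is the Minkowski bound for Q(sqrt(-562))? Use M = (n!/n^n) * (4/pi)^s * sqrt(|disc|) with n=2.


d = -562, d mod 4 = 2, so disc(K) = 4d = -2248; |disc(K)| = 2248
Imaginary quadratic field, so n = 2, s = r2 = 1, r1 = 0
M = (n!/n^n) * (4/pi)^s * sqrt(|disc(K)|) = (2!/2^2) * (4/pi)^1 * sqrt(2248)
= 0.5 * 1.273240 * 47.413078
= 30.1841

30.1841


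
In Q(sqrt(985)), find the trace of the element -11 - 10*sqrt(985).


Tr(a + b*sqrt(d)) = (a + b*sqrt(d)) + (a - b*sqrt(d)) = 2a
= 2 * (-11)
= -22

-22


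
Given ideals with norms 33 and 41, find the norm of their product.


N(IJ) = N(I) * N(J)
= 33 * 41
= 1353

1353


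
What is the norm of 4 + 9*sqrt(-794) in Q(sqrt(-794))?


N(a + b*sqrt(d)) = a^2 - d*b^2
= (4)^2 - (-794)*(9)^2
= 16 + 64314
= 64330

64330


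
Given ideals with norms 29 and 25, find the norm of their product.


N(IJ) = N(I) * N(J)
= 29 * 25
= 725

725


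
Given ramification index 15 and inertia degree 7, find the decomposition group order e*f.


|D_P| = e * f
= 15 * 7
= 105

105


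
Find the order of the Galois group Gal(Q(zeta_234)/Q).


|Gal(Q(zeta_234)/Q)| = phi(234)
= 72

72


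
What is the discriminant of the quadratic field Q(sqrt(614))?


For K = Q(sqrt(d)) with d squarefree: disc(K) = d if d = 1 mod 4, and disc(K) = 4d if d = 2 or 3 mod 4.
Here d = 614, and d mod 4 = 2.
d = 2 mod 4, not 1 (O_K = Z[sqrt(d)]), so disc(K) = 4d = 4 * (614) = 2456

2456


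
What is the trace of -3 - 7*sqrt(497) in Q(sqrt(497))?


Tr(a + b*sqrt(d)) = (a + b*sqrt(d)) + (a - b*sqrt(d)) = 2a
= 2 * (-3)
= -6

-6


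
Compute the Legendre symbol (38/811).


p = 811 is prime, so compute (38/811) with the reciprocity algorithm (Jacobi-symbol steps: pull out 2s via (2/n), flip via reciprocity, reduce):
  pull out 2: (2/811) = -1  (since 811 mod 8 = 3)
  reciprocity: (19/811) -> -(811/19)
  reduce: (13/19)
  reciprocity: (13/19) -> +(19/13)
  reduce: (6/13)
  pull out 2: (2/13) = -1  (since 13 mod 8 = 5)
  reciprocity: (3/13) -> +(13/3)
  reduce: (1/3)
  (1/3) = 1
Product of signs = -1
(38/811) = -1

-1


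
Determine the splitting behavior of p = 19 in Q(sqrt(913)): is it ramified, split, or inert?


K = Q(sqrt(913)). Since d mod 4 = 1, disc(K) = 913.
Check p | disc: 913 mod 19 = 1.
p does not divide disc. Compute Legendre symbol (d/p):
1^((19-1)/2) mod 19 = 1
(d/p) = 1, so p splits: (p) = P*P' with e=1, f=1, g=2.
Therefore p is split.

split


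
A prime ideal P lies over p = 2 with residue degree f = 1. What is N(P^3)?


N(P^a) = p^(a*f)
= 2^(3*1)
= 2^3
= 8

8


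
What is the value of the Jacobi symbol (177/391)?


Compute (177/391) via quadratic reciprocity:
  reciprocity: (177/391) -> +(391/177)
  reduce: (37/177)
  reciprocity: (37/177) -> +(177/37)
  reduce: (29/37)
  reciprocity: (29/37) -> +(37/29)
  reduce: (8/29)
  pull out 2: (2/29) = -1  (since 29 mod 8 = 5)
  pull out 2: (2/29) = -1  (since 29 mod 8 = 5)
  pull out 2: (2/29) = -1  (since 29 mod 8 = 5)
  (1/29) = 1
Product of signs = -1

-1


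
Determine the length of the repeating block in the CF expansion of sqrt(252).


Run the CF algorithm for sqrt(252).
a_0 = floor(sqrt(252)) = 15; set m_0=0, q_0=1.
Recurrence: m' = q*a - m,  q' = (d - m'^2)/q,  a' = floor((a_0 + m')/q').
  step 1: m=15, q=27, a=1
  step 2: m=12, q=4, a=6
  step 3: m=12, q=27, a=1
  step 4: m=15, q=1, a=30
a_4 = 2*a_0 = 30, so the period closes here.
sqrt(252) = [15; 1, 6, 1, 30]
Period length = 4

4


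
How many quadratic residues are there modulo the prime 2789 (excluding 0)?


For prime p, the number of non-zero quadratic residues is (p-1)/2.
= (2789-1)/2
= 1394

1394


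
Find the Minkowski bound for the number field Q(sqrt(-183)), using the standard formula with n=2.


d = -183, d mod 4 = 1, so disc(K) = d = -183; |disc(K)| = 183
Imaginary quadratic field, so n = 2, s = r2 = 1, r1 = 0
M = (n!/n^n) * (4/pi)^s * sqrt(|disc(K)|) = (2!/2^2) * (4/pi)^1 * sqrt(183)
= 0.5 * 1.273240 * 13.527749
= 8.6120

8.6120


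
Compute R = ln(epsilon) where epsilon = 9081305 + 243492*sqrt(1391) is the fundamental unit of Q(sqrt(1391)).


epsilon = 9081305 + 243492*sqrt(1391)
= 1.8163e+07
R = ln(1.8163e+07)
= 16.7149

16.7149


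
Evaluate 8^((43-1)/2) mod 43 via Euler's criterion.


p = 43 is prime and the exponent is (p-1)/2 = 21, so by Euler's criterion 8^21 = (8/43) = +1 or -1 mod 43.
Compute by square-and-multiply:
  21 = 16 + 4 + 1 (binary 10101)
  Repeated squaring mod 43: 8^1 = 8, 8^2 = 21, 8^4 = 11, 8^8 = 35, 8^16 = 21
  8^21 = 8^16 * 8^4 * 8^1 = 21 * 11 * 8 mod 43
    21 * 11 = 231 = 16 mod 43
    16 * 8 = 128 = 42 mod 43
  8^21 = 42 mod 43
Result 42 = p - 1 = -1 mod 43: 8 is a quadratic non-residue mod 43. As a residue in [0, p-1] the value is 42.
8^21 mod 43 = 42

42


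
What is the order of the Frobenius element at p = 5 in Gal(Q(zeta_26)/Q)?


The Frobenius at p in Gal(Q(zeta_n)/Q) = (Z/nZ)* is the class of p, so its order is ord_26(5), the smallest k >= 1 with 5^k = 1 mod 26.
n = 26 = 2 * 13, phi(26) = 12; the order divides phi(n).
Divisors of 12: 1, 2, 3, 4, 6, 12
Repeated squaring mod 26: 5^1 = 5, 5^2 = 25, 5^4 = 1, 5^8 = 1
Test divisors in increasing order:
  k=1: 5^1 = 5 mod 26
  k=2: 5^2 = 25 mod 26
  k=3: 5^3 = 25 * 5 = 21 mod 26
  k=4: 5^4 = 1 mod 26  <- first divisor giving 1
Order = 4

4


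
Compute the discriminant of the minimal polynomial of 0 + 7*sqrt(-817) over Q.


The element 0 + 7*sqrt(-817) has minimal polynomial:
x^2 + 0*x + 40033
Discriminant = (0)^2 - 4*(40033)
= 0 - 160132
= -160132

-160132


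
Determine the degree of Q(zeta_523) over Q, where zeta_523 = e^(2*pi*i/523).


The degree equals Euler's totient phi(523).
523 = 523
phi(523) = 522

522


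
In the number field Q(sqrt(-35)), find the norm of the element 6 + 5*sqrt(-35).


N(a + b*sqrt(d)) = a^2 - d*b^2
= (6)^2 - (-35)*(5)^2
= 36 + 875
= 911

911


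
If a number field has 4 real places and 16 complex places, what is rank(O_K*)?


By Dirichlet's unit theorem:
rank = r1 + r2 - 1
= 4 + 16 - 1
= 19

19


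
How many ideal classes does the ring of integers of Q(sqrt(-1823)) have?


K = Q(sqrt(-1823)). d mod 4 = 1, so D = disc(K) = d = -1823
h(K) equals the number of primitive reduced positive-definite forms (a, b, c) = a*x^2 + b*x*y + c*y^2 with b^2 - 4ac = D,
where reduced means |b| <= a <= c, with b >= 0 whenever |b| = a or a = c, and primitive means gcd(a, b, c) = 1.
Reduced forces 3a^2 <= |D| = 1823, so 1 <= a <= 24; b must have the parity of D, and c = (b^2 - D)/(4a) must be an integer >= a.
Enumerate a = 1..24, b in [-a, a]:
  a=1: (1, 1, 456)  [1]
  a=2: (2, -1, 228), (2, 1, 228)  [2]
  a=3: (3, -1, 152), (3, 1, 152)  [2]
  a=4: (4, -1, 114), (4, 1, 114)  [2]
  a=5: none
  a=6: (6, -5, 77), (6, -1, 76), (6, 1, 76), (6, 5, 77)  [4]
  a=7: (7, -5, 66), (7, 5, 66)  [2]
  a=8: (8, -1, 57), (8, 1, 57)  [2]
  a=9: (9, -7, 52), (9, 7, 52)  [2]
  a=10: none
  a=11: (11, -5, 42), (11, 5, 42)  [2]
  a=12: (12, -7, 39), (12, -1, 38), (12, 1, 38), (12, 7, 39)  [4]
  a=13: (13, -7, 36), (13, 7, 36)  [2]
  a=14: (14, -9, 34), (14, -5, 33), (14, 5, 33), (14, 9, 34)  [4]
  a=15: none
  a=16: (16, -15, 32), (16, 15, 32)  [2]
  a=17: (17, -9, 28), (17, 9, 28)  [2]
  a=18: (18, -11, 27), (18, -7, 26), (18, 7, 26), (18, 11, 27)  [4]
  a=19: (19, -1, 24), (19, 1, 24)  [2]
  a=20: none
  a=21: (21, -19, 26), (21, -5, 22), (21, 5, 22), (21, 19, 26)  [4]
  a=22: (22, -17, 24), (22, 17, 24)  [2]
  a=23..24: none
Total reduced forms: 1 + 2 + 2 + 2 + 4 + 2 + 2 + 2 + 2 + 4 + 2 + 4 + 2 + 2 + 4 + 2 + 4 + 2 = 45
h = 45

45


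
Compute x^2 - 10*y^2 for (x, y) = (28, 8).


x^2 - d*y^2
= 28^2 - 10*8^2
= 784 - 640
= 144

144


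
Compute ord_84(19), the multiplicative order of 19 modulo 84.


We want ord_84(19), the smallest k >= 1 with 19^k = 1 mod 84.
n = 84 = 2^2 * 3 * 7, phi(84) = 24; the order divides phi(n).
Divisors of 24: 1, 2, 3, 4, 6, 8, 12, 24
Repeated squaring mod 84: 19^1 = 19, 19^2 = 25, 19^4 = 37, 19^8 = 25, 19^16 = 37
Test divisors in increasing order:
  k=1: 19^1 = 19 mod 84
  k=2: 19^2 = 25 mod 84
  k=3: 19^3 = 25 * 19 = 55 mod 84
  k=4: 19^4 = 37 mod 84
  k=6: 19^6 = 37 * 25 = 1 mod 84  <- first divisor giving 1
Order = 6

6


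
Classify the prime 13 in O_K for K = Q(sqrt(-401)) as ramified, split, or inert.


K = Q(sqrt(-401)). Since d mod 4 = 3, disc(K) = -1604.
Check p | disc: -1604 mod 13 = 8.
p does not divide disc. Compute Legendre symbol (d/p):
2^((13-1)/2) mod 13 = -1
(d/p) = -1, so p is inert: (p) stays prime with e=1, f=2, g=1.
Therefore p is inert.

inert


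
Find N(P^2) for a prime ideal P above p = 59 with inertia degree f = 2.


N(P^a) = p^(a*f)
= 59^(2*2)
= 59^4
= 12117361

12117361


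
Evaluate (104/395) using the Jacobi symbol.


Compute (104/395) via quadratic reciprocity:
  pull out 2: (2/395) = -1  (since 395 mod 8 = 3)
  pull out 2: (2/395) = -1  (since 395 mod 8 = 3)
  pull out 2: (2/395) = -1  (since 395 mod 8 = 3)
  reciprocity: (13/395) -> +(395/13)
  reduce: (5/13)
  reciprocity: (5/13) -> +(13/5)
  reduce: (3/5)
  reciprocity: (3/5) -> +(5/3)
  reduce: (2/3)
  pull out 2: (2/3) = -1  (since 3 mod 8 = 3)
  (1/3) = 1
Product of signs = 1

1


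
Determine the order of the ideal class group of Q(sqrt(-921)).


K = Q(sqrt(-921)). d mod 4 = 3, so D = disc(K) = 4d = -3684
h(K) equals the number of primitive reduced positive-definite forms (a, b, c) = a*x^2 + b*x*y + c*y^2 with b^2 - 4ac = D,
where reduced means |b| <= a <= c, with b >= 0 whenever |b| = a or a = c, and primitive means gcd(a, b, c) = 1.
Reduced forces 3a^2 <= |D| = 3684, so 1 <= a <= 35; b must have the parity of D, and c = (b^2 - D)/(4a) must be an integer >= a.
Enumerate a = 1..35, b in [-a, a]:
  a=1: (1, 0, 921)  [1]
  a=2: (2, 2, 461)  [1]
  a=3: (3, 0, 307)  [1]
  a=4: none
  a=5: (5, -4, 185), (5, 4, 185)  [2]
  a=6: (6, 6, 155)  [1]
  a=7..9: none
  a=10: (10, -6, 93), (10, 6, 93)  [2]
  a=11: (11, -10, 86), (11, 10, 86)  [2]
  a=12..14: none
  a=15: (15, -6, 62), (15, 6, 62)  [2]
  a=16..21: none
  a=22: (22, -10, 43), (22, 10, 43)  [2]
  a=23..24: none
  a=25: (25, -4, 37), (25, 4, 37)  [2]
  a=26..28: none
  a=29: (29, -12, 33), (29, 12, 33)  [2]
  a=30: (30, -6, 31), (30, 6, 31)  [2]
  a=31..35: none
Total reduced forms: 1 + 1 + 1 + 2 + 1 + 2 + 2 + 2 + 2 + 2 + 2 + 2 = 20
h = 20

20


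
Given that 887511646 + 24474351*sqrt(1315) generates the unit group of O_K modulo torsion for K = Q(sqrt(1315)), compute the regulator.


epsilon = 887511646 + 24474351*sqrt(1315)
= 1.7750e+09
R = ln(1.7750e+09)
= 21.2971

21.2971


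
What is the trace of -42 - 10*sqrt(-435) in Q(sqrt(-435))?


Tr(a + b*sqrt(d)) = (a + b*sqrt(d)) + (a - b*sqrt(d)) = 2a
= 2 * (-42)
= -84

-84


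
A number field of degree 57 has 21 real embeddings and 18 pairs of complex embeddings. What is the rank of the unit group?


By Dirichlet's unit theorem:
rank = r1 + r2 - 1
= 21 + 18 - 1
= 38

38


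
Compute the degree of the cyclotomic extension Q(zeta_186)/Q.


The degree equals Euler's totient phi(186).
186 = 2 * 3 * 31
phi(186) = 60

60


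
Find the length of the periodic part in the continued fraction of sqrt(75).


Run the CF algorithm for sqrt(75).
a_0 = floor(sqrt(75)) = 8; set m_0=0, q_0=1.
Recurrence: m' = q*a - m,  q' = (d - m'^2)/q,  a' = floor((a_0 + m')/q').
  step 1: m=8, q=11, a=1
  step 2: m=3, q=6, a=1
  step 3: m=3, q=11, a=1
  step 4: m=8, q=1, a=16
a_4 = 2*a_0 = 16, so the period closes here.
sqrt(75) = [8; 1, 1, 1, 16]
Period length = 4

4


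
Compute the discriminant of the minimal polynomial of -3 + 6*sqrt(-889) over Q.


The element -3 + 6*sqrt(-889) has minimal polynomial:
x^2 + 6*x + 32013
Discriminant = (6)^2 - 4*(32013)
= 36 - 128052
= -128016

-128016


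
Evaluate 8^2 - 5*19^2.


x^2 - d*y^2
= 8^2 - 5*19^2
= 64 - 1805
= -1741

-1741


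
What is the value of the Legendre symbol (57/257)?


p = 257 is prime, so compute (57/257) with the reciprocity algorithm (Jacobi-symbol steps: pull out 2s via (2/n), flip via reciprocity, reduce):
  reciprocity: (57/257) -> +(257/57)
  reduce: (29/57)
  reciprocity: (29/57) -> +(57/29)
  reduce: (28/29)
  pull out 2: (2/29) = -1  (since 29 mod 8 = 5)
  pull out 2: (2/29) = -1  (since 29 mod 8 = 5)
  reciprocity: (7/29) -> +(29/7)
  reduce: (1/7)
  (1/7) = 1
Product of signs = 1
(57/257) = 1

1


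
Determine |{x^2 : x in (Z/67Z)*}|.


For prime p, the number of non-zero quadratic residues is (p-1)/2.
= (67-1)/2
= 33

33


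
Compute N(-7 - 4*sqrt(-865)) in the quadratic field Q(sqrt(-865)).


N(a + b*sqrt(d)) = a^2 - d*b^2
= (-7)^2 - (-865)*(-4)^2
= 49 + 13840
= 13889

13889


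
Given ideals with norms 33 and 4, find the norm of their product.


N(IJ) = N(I) * N(J)
= 33 * 4
= 132

132


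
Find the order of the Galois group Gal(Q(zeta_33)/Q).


|Gal(Q(zeta_33)/Q)| = phi(33)
= 20

20


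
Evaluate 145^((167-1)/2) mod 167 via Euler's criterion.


p = 167 is prime and the exponent is (p-1)/2 = 83, so by Euler's criterion 145^83 = (145/167) = +1 or -1 mod 167.
Compute by square-and-multiply:
  83 = 64 + 16 + 2 + 1 (binary 1010011)
  Repeated squaring mod 167: 145^1 = 145, 145^2 = 150, 145^4 = 122, 145^8 = 21, 145^16 = 107, 145^32 = 93, 145^64 = 132
  145^83 = 145^64 * 145^16 * 145^2 * 145^1 = 132 * 107 * 150 * 145 mod 167
    132 * 107 = 14124 = 96 mod 167
    96 * 150 = 14400 = 38 mod 167
    38 * 145 = 5510 = 166 mod 167
  145^83 = 166 mod 167
Result 166 = p - 1 = -1 mod 167: 145 is a quadratic non-residue mod 167. As a residue in [0, p-1] the value is 166.
145^83 mod 167 = 166

166


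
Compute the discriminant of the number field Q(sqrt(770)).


For K = Q(sqrt(d)) with d squarefree: disc(K) = d if d = 1 mod 4, and disc(K) = 4d if d = 2 or 3 mod 4.
Here d = 770, and d mod 4 = 2.
d = 2 mod 4, not 1 (O_K = Z[sqrt(d)]), so disc(K) = 4d = 4 * (770) = 3080

3080


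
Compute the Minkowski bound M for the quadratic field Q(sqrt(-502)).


d = -502, d mod 4 = 2, so disc(K) = 4d = -2008; |disc(K)| = 2008
Imaginary quadratic field, so n = 2, s = r2 = 1, r1 = 0
M = (n!/n^n) * (4/pi)^s * sqrt(|disc(K)|) = (2!/2^2) * (4/pi)^1 * sqrt(2008)
= 0.5 * 1.273240 * 44.810713
= 28.5274

28.5274


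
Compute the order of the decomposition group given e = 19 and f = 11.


|D_P| = e * f
= 19 * 11
= 209

209


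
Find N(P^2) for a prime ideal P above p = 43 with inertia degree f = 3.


N(P^a) = p^(a*f)
= 43^(2*3)
= 43^6
= 6321363049

6321363049


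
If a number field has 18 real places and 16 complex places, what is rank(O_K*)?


By Dirichlet's unit theorem:
rank = r1 + r2 - 1
= 18 + 16 - 1
= 33

33


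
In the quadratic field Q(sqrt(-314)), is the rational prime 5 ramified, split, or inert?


K = Q(sqrt(-314)). Since d mod 4 = 2, disc(K) = -1256.
Check p | disc: -1256 mod 5 = 4.
p does not divide disc. Compute Legendre symbol (d/p):
1^((5-1)/2) mod 5 = 1
(d/p) = 1, so p splits: (p) = P*P' with e=1, f=1, g=2.
Therefore p is split.

split


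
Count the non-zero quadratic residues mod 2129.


For prime p, the number of non-zero quadratic residues is (p-1)/2.
= (2129-1)/2
= 1064

1064


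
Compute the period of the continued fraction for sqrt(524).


Run the CF algorithm for sqrt(524).
a_0 = floor(sqrt(524)) = 22; set m_0=0, q_0=1.
Recurrence: m' = q*a - m,  q' = (d - m'^2)/q,  a' = floor((a_0 + m')/q').
  step 1: m=22, q=40, a=1
  step 2: m=18, q=5, a=8
  step 3: m=22, q=8, a=5
  step 4: m=18, q=25, a=1
  step 5: m=7, q=19, a=1
  step 6: m=12, q=20, a=1
  step 7: m=8, q=23, a=1
  step 8: m=15, q=13, a=2
  step 9: m=11, q=31, a=1
  step 10: m=20, q=4, a=10
  step 11: m=20, q=31, a=1
  step 12: m=11, q=13, a=2
  step 13: m=15, q=23, a=1
  step 14: m=8, q=20, a=1
  step 15: m=12, q=19, a=1
  step 16: m=7, q=25, a=1
  step 17: m=18, q=8, a=5
  step 18: m=22, q=5, a=8
  step 19: m=18, q=40, a=1
  step 20: m=22, q=1, a=44
a_20 = 2*a_0 = 44, so the period closes here.
sqrt(524) = [22; 1, 8, 5, 1, 1, 1, 1, 2, 1, 10, 1, 2, 1, 1, 1, 1, 5, 8, 1, 44]
Period length = 20

20


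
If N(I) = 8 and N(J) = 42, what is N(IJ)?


N(IJ) = N(I) * N(J)
= 8 * 42
= 336

336


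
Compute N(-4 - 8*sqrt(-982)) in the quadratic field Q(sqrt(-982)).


N(a + b*sqrt(d)) = a^2 - d*b^2
= (-4)^2 - (-982)*(-8)^2
= 16 + 62848
= 62864

62864


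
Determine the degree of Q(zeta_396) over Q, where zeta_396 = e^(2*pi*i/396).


The degree equals Euler's totient phi(396).
396 = 2^2 * 3^2 * 11
phi(396) = 120

120


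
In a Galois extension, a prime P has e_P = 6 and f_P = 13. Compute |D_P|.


|D_P| = e * f
= 6 * 13
= 78

78


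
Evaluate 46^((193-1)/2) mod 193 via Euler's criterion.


p = 193 is prime and the exponent is (p-1)/2 = 96, so by Euler's criterion 46^96 = (46/193) = +1 or -1 mod 193.
Compute by square-and-multiply:
  96 = 64 + 32 (binary 1100000)
  Repeated squaring mod 193: 46^1 = 46, 46^2 = 186, 46^4 = 49, 46^8 = 85, 46^16 = 84, 46^32 = 108, 46^64 = 84
  46^96 = 46^64 * 46^32 = 84 * 108 mod 193
    84 * 108 = 9072 = 1 mod 193
  46^96 = 1 mod 193
Result 1: 46 is a quadratic residue mod 193.
46^96 mod 193 = 1

1


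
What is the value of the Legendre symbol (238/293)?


p = 293 is prime, so compute (238/293) with the reciprocity algorithm (Jacobi-symbol steps: pull out 2s via (2/n), flip via reciprocity, reduce):
  pull out 2: (2/293) = -1  (since 293 mod 8 = 5)
  reciprocity: (119/293) -> +(293/119)
  reduce: (55/119)
  reciprocity: (55/119) -> -(119/55)
  reduce: (9/55)
  reciprocity: (9/55) -> +(55/9)
  reduce: (1/9)
  (1/9) = 1
Product of signs = 1
(238/293) = 1

1


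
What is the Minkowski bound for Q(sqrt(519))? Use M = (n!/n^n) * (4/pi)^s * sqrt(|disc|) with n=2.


d = 519, d mod 4 = 3, so disc(K) = 4d = 2076; |disc(K)| = 2076
Real quadratic field, so n = 2, s = r2 = 0, r1 = 2
M = (n!/n^n) * (4/pi)^s * sqrt(|disc(K)|) = (2!/2^2) * (4/pi)^0 * sqrt(2076)
= 0.5 * 1.000000 * 45.563143
= 22.7816

22.7816


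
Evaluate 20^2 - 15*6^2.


x^2 - d*y^2
= 20^2 - 15*6^2
= 400 - 540
= -140

-140


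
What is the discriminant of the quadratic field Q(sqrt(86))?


For K = Q(sqrt(d)) with d squarefree: disc(K) = d if d = 1 mod 4, and disc(K) = 4d if d = 2 or 3 mod 4.
Here d = 86, and d mod 4 = 2.
d = 2 mod 4, not 1 (O_K = Z[sqrt(d)]), so disc(K) = 4d = 4 * (86) = 344

344


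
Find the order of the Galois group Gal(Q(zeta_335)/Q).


|Gal(Q(zeta_335)/Q)| = phi(335)
= 264

264


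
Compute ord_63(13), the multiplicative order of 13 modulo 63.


We want ord_63(13), the smallest k >= 1 with 13^k = 1 mod 63.
n = 63 = 3^2 * 7, phi(63) = 36; the order divides phi(n).
Divisors of 36: 1, 2, 3, 4, 6, 9, 12, 18, 36
Repeated squaring mod 63: 13^1 = 13, 13^2 = 43, 13^4 = 22, 13^8 = 43, 13^16 = 22, 13^32 = 43
Test divisors in increasing order:
  k=1: 13^1 = 13 mod 63
  k=2: 13^2 = 43 mod 63
  k=3: 13^3 = 43 * 13 = 55 mod 63
  k=4: 13^4 = 22 mod 63
  k=6: 13^6 = 22 * 43 = 1 mod 63  <- first divisor giving 1
Order = 6

6


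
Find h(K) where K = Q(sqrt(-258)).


K = Q(sqrt(-258)). d mod 4 = 2, so D = disc(K) = 4d = -1032
h(K) equals the number of primitive reduced positive-definite forms (a, b, c) = a*x^2 + b*x*y + c*y^2 with b^2 - 4ac = D,
where reduced means |b| <= a <= c, with b >= 0 whenever |b| = a or a = c, and primitive means gcd(a, b, c) = 1.
Reduced forces 3a^2 <= |D| = 1032, so 1 <= a <= 18; b must have the parity of D, and c = (b^2 - D)/(4a) must be an integer >= a.
Enumerate a = 1..18, b in [-a, a]:
  a=1: (1, 0, 258)  [1]
  a=2: (2, 0, 129)  [1]
  a=3: (3, 0, 86)  [1]
  a=4..5: none
  a=6: (6, 0, 43)  [1]
  a=7: (7, -2, 37), (7, 2, 37)  [2]
  a=8..13: none
  a=14: (14, -12, 21), (14, 12, 21)  [2]
  a=15..18: none
Total reduced forms: 1 + 1 + 1 + 1 + 2 + 2 = 8
h = 8

8


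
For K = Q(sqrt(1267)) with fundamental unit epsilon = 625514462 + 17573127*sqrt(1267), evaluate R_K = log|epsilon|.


epsilon = 625514462 + 17573127*sqrt(1267)
= 1.2510e+09
R = ln(1.2510e+09)
= 20.9472

20.9472


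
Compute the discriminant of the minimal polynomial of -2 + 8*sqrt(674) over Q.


The element -2 + 8*sqrt(674) has minimal polynomial:
x^2 + 4*x - 43132
Discriminant = (4)^2 - 4*(-43132)
= 16 + 172528
= 172544

172544


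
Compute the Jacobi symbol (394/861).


Compute (394/861) via quadratic reciprocity:
  pull out 2: (2/861) = -1  (since 861 mod 8 = 5)
  reciprocity: (197/861) -> +(861/197)
  reduce: (73/197)
  reciprocity: (73/197) -> +(197/73)
  reduce: (51/73)
  reciprocity: (51/73) -> +(73/51)
  reduce: (22/51)
  pull out 2: (2/51) = -1  (since 51 mod 8 = 3)
  reciprocity: (11/51) -> -(51/11)
  reduce: (7/11)
  reciprocity: (7/11) -> -(11/7)
  reduce: (4/7)
  pull out 2: (2/7) = +1  (since 7 mod 8 = 7)
  pull out 2: (2/7) = +1  (since 7 mod 8 = 7)
  (1/7) = 1
Product of signs = 1

1


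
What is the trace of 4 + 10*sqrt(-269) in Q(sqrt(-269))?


Tr(a + b*sqrt(d)) = (a + b*sqrt(d)) + (a - b*sqrt(d)) = 2a
= 2 * (4)
= 8

8


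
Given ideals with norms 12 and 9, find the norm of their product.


N(IJ) = N(I) * N(J)
= 12 * 9
= 108

108


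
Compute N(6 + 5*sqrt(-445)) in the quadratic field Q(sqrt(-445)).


N(a + b*sqrt(d)) = a^2 - d*b^2
= (6)^2 - (-445)*(5)^2
= 36 + 11125
= 11161

11161


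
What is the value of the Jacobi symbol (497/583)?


Compute (497/583) via quadratic reciprocity:
  reciprocity: (497/583) -> +(583/497)
  reduce: (86/497)
  pull out 2: (2/497) = +1  (since 497 mod 8 = 1)
  reciprocity: (43/497) -> +(497/43)
  reduce: (24/43)
  pull out 2: (2/43) = -1  (since 43 mod 8 = 3)
  pull out 2: (2/43) = -1  (since 43 mod 8 = 3)
  pull out 2: (2/43) = -1  (since 43 mod 8 = 3)
  reciprocity: (3/43) -> -(43/3)
  reduce: (1/3)
  (1/3) = 1
Product of signs = 1

1


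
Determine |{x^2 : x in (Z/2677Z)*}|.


For prime p, the number of non-zero quadratic residues is (p-1)/2.
= (2677-1)/2
= 1338

1338


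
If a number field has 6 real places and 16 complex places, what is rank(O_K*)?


By Dirichlet's unit theorem:
rank = r1 + r2 - 1
= 6 + 16 - 1
= 21

21


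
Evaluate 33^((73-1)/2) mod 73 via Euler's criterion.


p = 73 is prime and the exponent is (p-1)/2 = 36, so by Euler's criterion 33^36 = (33/73) = +1 or -1 mod 73.
Compute by square-and-multiply:
  36 = 32 + 4 (binary 100100)
  Repeated squaring mod 73: 33^1 = 33, 33^2 = 67, 33^4 = 36, 33^8 = 55, 33^16 = 32, 33^32 = 2
  33^36 = 33^32 * 33^4 = 2 * 36 mod 73
    2 * 36 = 72 = 72 mod 73
  33^36 = 72 mod 73
Result 72 = p - 1 = -1 mod 73: 33 is a quadratic non-residue mod 73. As a residue in [0, p-1] the value is 72.
33^36 mod 73 = 72

72


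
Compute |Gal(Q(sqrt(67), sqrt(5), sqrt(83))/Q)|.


The 3 square roots of distinct primes are multiplicatively independent over Q,
so [K:Q] = 2^3 and Gal(K/Q) is isomorphic to (Z/2Z)^3.
|Gal| = 2^3 = 8

8


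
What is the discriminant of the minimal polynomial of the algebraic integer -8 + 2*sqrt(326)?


The element -8 + 2*sqrt(326) has minimal polynomial:
x^2 + 16*x - 1240
Discriminant = (16)^2 - 4*(-1240)
= 256 + 4960
= 5216

5216


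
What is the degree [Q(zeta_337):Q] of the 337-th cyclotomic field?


The degree equals Euler's totient phi(337).
337 = 337
phi(337) = 336

336


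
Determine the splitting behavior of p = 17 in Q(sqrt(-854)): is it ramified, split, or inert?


K = Q(sqrt(-854)). Since d mod 4 = 2, disc(K) = -3416.
Check p | disc: -3416 mod 17 = 1.
p does not divide disc. Compute Legendre symbol (d/p):
13^((17-1)/2) mod 17 = 1
(d/p) = 1, so p splits: (p) = P*P' with e=1, f=1, g=2.
Therefore p is split.

split


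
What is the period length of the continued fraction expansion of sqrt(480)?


Run the CF algorithm for sqrt(480).
a_0 = floor(sqrt(480)) = 21; set m_0=0, q_0=1.
Recurrence: m' = q*a - m,  q' = (d - m'^2)/q,  a' = floor((a_0 + m')/q').
  step 1: m=21, q=39, a=1
  step 2: m=18, q=4, a=9
  step 3: m=18, q=39, a=1
  step 4: m=21, q=1, a=42
a_4 = 2*a_0 = 42, so the period closes here.
sqrt(480) = [21; 1, 9, 1, 42]
Period length = 4

4


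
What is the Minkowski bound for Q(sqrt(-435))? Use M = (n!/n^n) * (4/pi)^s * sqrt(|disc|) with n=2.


d = -435, d mod 4 = 1, so disc(K) = d = -435; |disc(K)| = 435
Imaginary quadratic field, so n = 2, s = r2 = 1, r1 = 0
M = (n!/n^n) * (4/pi)^s * sqrt(|disc(K)|) = (2!/2^2) * (4/pi)^1 * sqrt(435)
= 0.5 * 1.273240 * 20.856654
= 13.2778

13.2778


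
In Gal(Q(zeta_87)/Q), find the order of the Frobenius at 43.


The Frobenius at p in Gal(Q(zeta_n)/Q) = (Z/nZ)* is the class of p, so its order is ord_87(43), the smallest k >= 1 with 43^k = 1 mod 87.
n = 87 = 3 * 29, phi(87) = 56; the order divides phi(n).
Divisors of 56: 1, 2, 4, 7, 8, 14, 28, 56
Repeated squaring mod 87: 43^1 = 43, 43^2 = 22, 43^4 = 49, 43^8 = 52, 43^16 = 7, 43^32 = 49
Test divisors in increasing order:
  k=1: 43^1 = 43 mod 87
  k=2: 43^2 = 22 mod 87
  k=4: 43^4 = 49 mod 87
  k=7: 43^7 = 49 * 22 * 43 = 70 mod 87
  k=8: 43^8 = 52 mod 87
  k=14: 43^14 = 52 * 49 * 22 = 28 mod 87
  k=28: 43^28 = 7 * 52 * 49 = 1 mod 87  <- first divisor giving 1
Order = 28

28


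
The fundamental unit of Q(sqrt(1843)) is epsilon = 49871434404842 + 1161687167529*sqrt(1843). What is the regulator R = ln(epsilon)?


epsilon = 49871434404842 + 1161687167529*sqrt(1843)
= 9.9743e+13
R = ln(9.9743e+13)
= 32.2336

32.2336


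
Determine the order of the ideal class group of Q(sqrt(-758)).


K = Q(sqrt(-758)). d mod 4 = 2, so D = disc(K) = 4d = -3032
h(K) equals the number of primitive reduced positive-definite forms (a, b, c) = a*x^2 + b*x*y + c*y^2 with b^2 - 4ac = D,
where reduced means |b| <= a <= c, with b >= 0 whenever |b| = a or a = c, and primitive means gcd(a, b, c) = 1.
Reduced forces 3a^2 <= |D| = 3032, so 1 <= a <= 31; b must have the parity of D, and c = (b^2 - D)/(4a) must be an integer >= a.
Enumerate a = 1..31, b in [-a, a]:
  a=1: (1, 0, 758)  [1]
  a=2: (2, 0, 379)  [1]
  a=3: (3, -2, 253), (3, 2, 253)  [2]
  a=4..5: none
  a=6: (6, -4, 127), (6, 4, 127)  [2]
  a=7..8: none
  a=9: (9, -8, 86), (9, 8, 86)  [2]
  a=10: none
  a=11: (11, -2, 69), (11, 2, 69)  [2]
  a=12: none
  a=13: (13, -6, 59), (13, 6, 59)  [2]
  a=14..17: none
  a=18: (18, -8, 43), (18, 8, 43)  [2]
  a=19..21: none
  a=22: (22, -20, 39), (22, 20, 39)  [2]
  a=23: (23, -2, 33), (23, 2, 33)  [2]
  a=24..25: none
  a=26: (26, -20, 33), (26, 20, 33)  [2]
  a=27: (27, -10, 29), (27, 10, 29)  [2]
  a=28..31: none
Total reduced forms: 1 + 1 + 2 + 2 + 2 + 2 + 2 + 2 + 2 + 2 + 2 + 2 = 22
h = 22

22


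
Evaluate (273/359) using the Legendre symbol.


p = 359 is prime, so compute (273/359) with the reciprocity algorithm (Jacobi-symbol steps: pull out 2s via (2/n), flip via reciprocity, reduce):
  reciprocity: (273/359) -> +(359/273)
  reduce: (86/273)
  pull out 2: (2/273) = +1  (since 273 mod 8 = 1)
  reciprocity: (43/273) -> +(273/43)
  reduce: (15/43)
  reciprocity: (15/43) -> -(43/15)
  reduce: (13/15)
  reciprocity: (13/15) -> +(15/13)
  reduce: (2/13)
  pull out 2: (2/13) = -1  (since 13 mod 8 = 5)
  (1/13) = 1
Product of signs = 1
(273/359) = 1

1


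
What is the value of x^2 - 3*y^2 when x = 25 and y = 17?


x^2 - d*y^2
= 25^2 - 3*17^2
= 625 - 867
= -242

-242


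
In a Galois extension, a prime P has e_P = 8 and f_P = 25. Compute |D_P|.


|D_P| = e * f
= 8 * 25
= 200

200


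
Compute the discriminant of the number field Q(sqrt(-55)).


For K = Q(sqrt(d)) with d squarefree: disc(K) = d if d = 1 mod 4, and disc(K) = 4d if d = 2 or 3 mod 4.
Here d = -55, and d mod 4 = 1.
d = 1 mod 4 (O_K = Z[(1+sqrt(d))/2]), so disc(K) = d = -55

-55


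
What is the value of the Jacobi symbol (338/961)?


Compute (338/961) via quadratic reciprocity:
  pull out 2: (2/961) = +1  (since 961 mod 8 = 1)
  reciprocity: (169/961) -> +(961/169)
  reduce: (116/169)
  pull out 2: (2/169) = +1  (since 169 mod 8 = 1)
  pull out 2: (2/169) = +1  (since 169 mod 8 = 1)
  reciprocity: (29/169) -> +(169/29)
  reduce: (24/29)
  pull out 2: (2/29) = -1  (since 29 mod 8 = 5)
  pull out 2: (2/29) = -1  (since 29 mod 8 = 5)
  pull out 2: (2/29) = -1  (since 29 mod 8 = 5)
  reciprocity: (3/29) -> +(29/3)
  reduce: (2/3)
  pull out 2: (2/3) = -1  (since 3 mod 8 = 3)
  (1/3) = 1
Product of signs = 1

1


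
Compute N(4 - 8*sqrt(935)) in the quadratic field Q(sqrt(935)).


N(a + b*sqrt(d)) = a^2 - d*b^2
= (4)^2 - (935)*(-8)^2
= 16 - 59840
= -59824

-59824


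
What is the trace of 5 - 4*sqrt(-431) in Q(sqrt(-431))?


Tr(a + b*sqrt(d)) = (a + b*sqrt(d)) + (a - b*sqrt(d)) = 2a
= 2 * (5)
= 10

10


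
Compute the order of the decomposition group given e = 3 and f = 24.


|D_P| = e * f
= 3 * 24
= 72

72


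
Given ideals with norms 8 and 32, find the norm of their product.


N(IJ) = N(I) * N(J)
= 8 * 32
= 256

256
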